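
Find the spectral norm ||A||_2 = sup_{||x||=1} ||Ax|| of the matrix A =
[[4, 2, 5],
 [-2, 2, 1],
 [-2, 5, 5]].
||A||_2 ≈ 8.9555 (= sqrt(largest eigenvalue of A^T A))

||A||_2 = sigma_max(A) = sqrt(lambda_max(A^T A)). Form the symmetric matrix M = A^T A =
[[24, -6, 8],
 [-6, 33, 37],
 [8, 37, 51]].
Its characteristic polynomial (trace, sum of principal 2x2 minors, determinant of M give the coefficients) is
  p(λ) = det(λ I - M) = λ^3 - 108λ^2 + 2230λ - 36.
No integer candidate from the rational root theorem (±divisors of 36) is a root, so the roots are irrational. The cubic discriminant is Δ = 13620268400 > 0, so there are three distinct real roots. p(0) = -36 and p(1) = 2087 have opposite signs, so a root lies in (0, 1); Newton's method refines it to λ ≈ 0.0162. p(27) = 1125 and p(28) = -316 have opposite signs, so a root lies in (27, 28); Newton's method refines it to λ ≈ 27.7837. p(80) = -836 and p(81) = 3447 have opposite signs, so a root lies in (80, 81); Newton's method refines it to λ ≈ 80.2002. Check (Vieta): the three roots sum to 108, matching tr M = 108.
So the eigenvalues of A^T A are ≈ 0.0162, 27.7837, 80.2002 (all ≥ 0, as they must be for A^T A). The largest is λ_max ≈ 80.2002, hence ||A||_2 = sqrt(λ_max) ≈ 8.9555.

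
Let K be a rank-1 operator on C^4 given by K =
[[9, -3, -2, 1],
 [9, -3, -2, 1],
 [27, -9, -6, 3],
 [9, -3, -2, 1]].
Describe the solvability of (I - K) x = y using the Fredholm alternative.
(I - K) is singular (det(I - K) = 0, i.e. 1 ∈ sigma(K)). (I - K) x = y is solvable iff y ⊥ ker((I - K)^*) = span{(9, -3, -2, 1)}, i.e. iff 9y_1 - 3y_2 - 2y_3 + y_4 = 0. When solvable, the solutions are x = y + c·(1, 1, 3, 1), c arbitrary (ker(I - K) = span{(1, 1, 3, 1)}, dimension 1).

K has rank 1, so it is an outer product K = u v^T: every row of K is a multiple of one row vector. Reading off the entries, u = (1, 1, 3, 1) and v = (9, -3, -2, 1) (row i of K equals u_i·v^T). A rank-one matrix u v^T satisfies K u = u (v·u) and kills the (3)-dimensional subspace v^⊥, so its characteristic polynomial is lambda^3 (lambda - v·u) with v·u = tr K = 1. Hence the eigenvalues of I - K are 1 (multiplicity 3) and 1 - (1) = 0, so det(I - K) = 0. (Direct check: I - K =
[[-8, 3, 2, -1],
 [-9, 4, 2, -1],
 [-27, 9, 7, -3],
 [-9, 3, 2, 0]]
has determinant 0.) So 1 is an eigenvalue of K and (I - K) is not invertible. The finite-dimensional Fredholm alternative says: either (I - K) is invertible, or ker(I - K) ≠ {0} and then range(I - K) = ker((I - K)^*)^⊥, with dim ker(I - K) = dim ker((I - K)^*). We are in the second case, so we need both kernels. Kernel of I - K: (I - K) u = u - u (v·u) = u - u = 0, so ker(I - K) = span{u} = span{(1, 1, 3, 1)} (it is exactly 1-dimensional because rank(I - K) = 3). Kernel of the adjoint: K is real, so (I - K)^* = I - K^T = I - v u^T, and (I - v u^T) v = v - v (u·v) = 0; hence ker((I - K)^*) = span{v} = span{(9, -3, -2, 1)}. Therefore (I - K) x = y is solvable iff <y, v> = 0, i.e. iff 9y_1 - 3y_2 - 2y_3 + y_4 = 0. When this holds, K y = u (v·y) = 0, so (I - K) y = y and x = y is a particular solution; the full solution set is the line x = y + c·u = y + c·(1, 1, 3, 1), c ∈ C.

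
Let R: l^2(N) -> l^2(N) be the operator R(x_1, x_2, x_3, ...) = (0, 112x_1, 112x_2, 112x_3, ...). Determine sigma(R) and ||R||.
sigma(R) = closed disk {z in C : |z| ≤ 112}; ||R|| = 112

Note R = 112·U where U is the unit right shift (U x)_k = x_{k-1} (with x_0 := 0); so ||R|| = 112||U|| and sigma(R) = 112·sigma(U). ||R x||^2 = sum_{k≥1} |112x_k|^2 = 12544||x||^2, so ||R|| = 112 and sigma(R) ⊂ {|z| ≤ 112}. For any |lambda| < 112, the equation (R - lambda I) x = 0 forces x_1 = 0, then 112x_k = lambda x_{k+1} ⇒ x = 0, so R has no eigenvalues. But (R - lambda I) is not surjective for |lambda| < 112: solving (R - lambda I) x = e_1 would require x_n proportional to (lambda/112)^(-n), which is not in l^2. So every |lambda| < 112 lies in the residual spectrum. The boundary |lambda| = 112 is in the approximate point spectrum (the spectrum is closed). Hence sigma(R) is the closed disk of radius 112.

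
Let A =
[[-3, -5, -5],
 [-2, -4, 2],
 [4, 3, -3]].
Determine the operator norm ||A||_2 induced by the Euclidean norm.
||A||_2 ≈ 8.7705 (= sqrt(largest eigenvalue of A^T A))

||A||_2 = sigma_max(A) = sqrt(lambda_max(A^T A)). Form the symmetric matrix M = A^T A =
[[29, 35, -1],
 [35, 50, 8],
 [-1, 8, 38]].
Its characteristic polynomial (trace, sum of principal 2x2 minors, determinant of M give the coefficients) is
  p(λ) = det(λ I - M) = λ^3 - 117λ^2 + 3162λ - 6084.
No integer candidate from the rational root theorem (±divisors of 6084) is a root, so the roots are irrational. The cubic discriminant is Δ = 10946313972 > 0, so there are three distinct real roots. p(2) = -220 and p(3) = 2376 have opposite signs, so a root lies in (2, 3); Newton's method refines it to λ ≈ 2.0816. p(37) = 1390 and p(38) = -4 have opposite signs, so a root lies in (37, 38); Newton's method refines it to λ ≈ 37.9971. p(76) = -2588 and p(77) = 230 have opposite signs, so a root lies in (76, 77); Newton's method refines it to λ ≈ 76.9213. Check (Vieta): the three roots sum to 117, matching tr M = 117.
So the eigenvalues of A^T A are ≈ 2.0816, 37.9971, 76.9213 (all ≥ 0, as they must be for A^T A). The largest is λ_max ≈ 76.9213, hence ||A||_2 = sqrt(λ_max) ≈ 8.7705.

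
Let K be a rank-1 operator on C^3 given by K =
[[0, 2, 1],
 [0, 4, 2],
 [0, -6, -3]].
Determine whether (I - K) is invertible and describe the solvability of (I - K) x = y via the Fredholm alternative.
(I - K) is singular (det(I - K) = 0, i.e. 1 ∈ sigma(K)). (I - K) x = y is solvable iff y ⊥ ker((I - K)^*) = span{(0, 2, 1)}, i.e. iff 2y_2 + y_3 = 0. When solvable, the solutions are x = y + c·(1, 2, -3), c arbitrary (ker(I - K) = span{(1, 2, -3)}, dimension 1).

K has rank 1, so it is an outer product K = u v^T: every row of K is a multiple of one row vector. Reading off the entries, u = (1, 2, -3) and v = (0, 2, 1) (row i of K equals u_i·v^T). A rank-one matrix u v^T satisfies K u = u (v·u) and kills the (2)-dimensional subspace v^⊥, so its characteristic polynomial is lambda^2 (lambda - v·u) with v·u = tr K = 1. Hence the eigenvalues of I - K are 1 (multiplicity 2) and 1 - (1) = 0, so det(I - K) = 0. (Direct check: I - K =
[[1, -2, -1],
 [0, -3, -2],
 [0, 6, 4]]
has determinant 0.) So 1 is an eigenvalue of K and (I - K) is not invertible. The finite-dimensional Fredholm alternative says: either (I - K) is invertible, or ker(I - K) ≠ {0} and then range(I - K) = ker((I - K)^*)^⊥, with dim ker(I - K) = dim ker((I - K)^*). We are in the second case, so we need both kernels. Kernel of I - K: (I - K) u = u - u (v·u) = u - u = 0, so ker(I - K) = span{u} = span{(1, 2, -3)} (it is exactly 1-dimensional because rank(I - K) = 2). Kernel of the adjoint: K is real, so (I - K)^* = I - K^T = I - v u^T, and (I - v u^T) v = v - v (u·v) = 0; hence ker((I - K)^*) = span{v} = span{(0, 2, 1)}. Therefore (I - K) x = y is solvable iff <y, v> = 0, i.e. iff 2y_2 + y_3 = 0. When this holds, K y = u (v·y) = 0, so (I - K) y = y and x = y is a particular solution; the full solution set is the line x = y + c·u = y + c·(1, 2, -3), c ∈ C.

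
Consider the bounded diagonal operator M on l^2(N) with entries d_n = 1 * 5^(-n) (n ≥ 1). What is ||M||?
||M|| = 1/5 (attained at n = 1)

For M diagonal, ||M|| = sup_n |d_n|. The sequence d_n = 1 * 5^(-n) is positive and strictly decreasing (ratio 5^(-1) < 1), so the supremum is d_1 = 1/5. Hence ||M|| = 1/5.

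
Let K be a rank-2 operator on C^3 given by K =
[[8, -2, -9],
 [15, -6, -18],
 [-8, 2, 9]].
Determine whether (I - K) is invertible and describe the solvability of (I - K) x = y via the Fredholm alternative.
(I - K) is invertible (det(I - K) = -46 ≠ 0), so for every y in C^3 the equation (I - K) x = y has a unique solution.

K has rank 2 and factors as K = U V^T = u1 v1^T + u2 v2^T with u1 = (2, 3, -2), v1 = (3, 0, -3), u2 = (-1, -3, 1), v2 = (-2, 2, 3) (multiplying out reproduces the displayed K). The nonzero eigenvalues of U V^T coincide with those of the 2 x 2 matrix G = V^T U = [[v1·u1, v1·u2], [v2·u1, v2·u2]] = [[12, -6], [-4, -1]], and by the Sylvester determinant identity det(I_3 - U V^T) = det(I_2 - V^T U) = det([[-11, 6], [4, 2]]) = (-11)(2) - (6)(4) = -46. (Direct check: I - K =
[[-7, 2, 9],
 [-15, 7, 18],
 [8, -2, -8]]
has determinant -46.) The finite-dimensional Fredholm alternative says: either (I - K) is invertible, or ker(I - K) ≠ {0} and then range(I - K) = ker((I - K)^*)^⊥, with dim ker(I - K) = dim ker((I - K)^*). Since det(I - K) ≠ 0, 1 is not an eigenvalue of K and ker(I - K) = {0}, so we are in the first case: for every y there is a unique x = (I - K)^(-1) y. (Explicitly, by the Woodbury identity, (I - U V^T)^(-1) = I + U (I_2 - G)^(-1) V^T.)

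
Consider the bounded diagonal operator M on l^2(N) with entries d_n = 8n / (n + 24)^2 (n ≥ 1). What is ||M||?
||M|| = 1/12 (attained at n = 24)

For M diagonal, ||M|| = sup_n |d_n|. Treat f(x) = 8x / (x + 24)^2 for real x > 0. By the quotient rule, f'(x) = 8(24 - x)/(x + 24)^3, which is positive for x < 24 and negative for x > 24. So f has a unique maximum at x = 24, and since 24 is a positive integer, the supremum over n ≥ 1 is attained at n = 24: d_24 = 8·24/(24 + 24)^2 = 8·24/2304 = 1/12. Hence ||M|| = 1/12.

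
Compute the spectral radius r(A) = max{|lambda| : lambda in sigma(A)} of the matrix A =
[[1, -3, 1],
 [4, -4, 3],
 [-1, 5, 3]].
r(A) ≈ 4.7132

The eigenvalues of A are the roots of its characteristic polynomial. With M = A (coefficients from the trace, the sum of principal 2x2 minors, and det A):
  p(λ) = det(λ I - M) = λ^3 - 15λ - 34.
No integer candidate from the rational root theorem (±divisors of 34) is a root, so the roots are irrational. The cubic discriminant is Δ = -17712 < 0, so there is one real root and a complex-conjugate pair. p(4) = -30 and p(5) = 16 have opposite signs, so a root lies in (4, 5); Newton's method refines it to λ ≈ 4.7132. Dividing out (λ - (4.7132)) leaves approximately λ^2 + 4.7132λ + 7.2138. For λ^2 + 4.7132λ + 7.2138 the discriminant is -6.6415. It is negative, so the remaining roots are the complex-conjugate pair λ ≈ -2.3566 ± 1.2886i. Their product equals the constant term, so |λ|^2 ≈ 7.2138 and |λ| ≈ 2.6859.
Thus the eigenvalues (to 4 decimals) are 4.7132 (modulus 4.7132); -2.3566 ± 1.2886i (modulus 2.6859). The spectral radius is the largest modulus: r(A) ≈ 4.7132. (Cross-check: r(A) ≤ ||A||_2 ≈ 7.96; equality holds whenever A is normal, though it can also hold for some non-normal A.)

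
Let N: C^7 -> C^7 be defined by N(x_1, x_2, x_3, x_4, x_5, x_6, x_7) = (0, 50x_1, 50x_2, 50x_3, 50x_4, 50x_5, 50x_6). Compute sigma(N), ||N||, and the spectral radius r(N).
sigma(N) = {0}; ||N|| = 50; r(N) = 0. (N is nilpotent with N^7 = 0.)

On C^7, N is a strictly lower-triangular matrix with 50 on the subdiagonal and zeros elsewhere, so its characteristic polynomial is lambda^7 and every eigenvalue is 0: sigma(N) = {0}. For the operator norm, N e_i = 50e_{i+1} for i = 1, ..., 6 and N e_7 = 0, so the singular values of N are 50 (with multiplicity 6) and 0; hence ||N|| = 50. The spectral radius r(N) = max|lambda| = 0. Note ||N|| > r(N) — characteristic of non-normal nilpotent operators. Indeed N^7 = 0.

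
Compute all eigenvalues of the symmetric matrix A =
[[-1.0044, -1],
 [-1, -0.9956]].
sigma(A) ≈ {-2, 0}

A is real symmetric, so its spectrum consists of real eigenvalues. Expanding the characteristic polynomial of the displayed matrix gives
  det(λ I - A) = p(λ) = λ^2 + (2)λ + (0).
Solving p(λ) = 0 yields eigenvalues ≈ -2, 0. (A is shown rounded to 4 decimals, so these recover the underlying integer eigenvalues to within that precision.)
Verification: the trace of A = -2 equals the sum of eigenvalues -2, and det(A) ≈ -0.0000 matches the eigenvalue product 0.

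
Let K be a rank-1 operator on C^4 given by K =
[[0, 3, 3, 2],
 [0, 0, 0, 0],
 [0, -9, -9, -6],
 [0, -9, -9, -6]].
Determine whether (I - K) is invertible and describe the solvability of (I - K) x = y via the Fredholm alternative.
(I - K) is invertible (det(I - K) = 16 ≠ 0), so for every y in C^4 the equation (I - K) x = y has a unique solution.

K has rank 1, so it is an outer product K = u v^T: every row of K is a multiple of one row vector. Reading off the entries, u = (-1, 0, 3, 3) and v = (0, -3, -3, -2) (row i of K equals u_i·v^T). A rank-one matrix u v^T satisfies K u = u (v·u) and kills the (3)-dimensional subspace v^⊥, so its characteristic polynomial is lambda^3 (lambda - v·u) with v·u = tr K = -15. Hence the eigenvalues of I - K are 1 (multiplicity 3) and 1 - (-15) = 16, so det(I - K) = 16. (Direct check: I - K =
[[1, -3, -3, -2],
 [0, 1, 0, 0],
 [0, 9, 10, 6],
 [0, 9, 9, 7]]
has determinant 16.) The finite-dimensional Fredholm alternative says: either (I - K) is invertible, or ker(I - K) ≠ {0} and then range(I - K) = ker((I - K)^*)^⊥, with dim ker(I - K) = dim ker((I - K)^*). Since det(I - K) ≠ 0, 1 is not an eigenvalue of K and ker(I - K) = {0}, so we are in the first case: for every y there is a unique x = (I - K)^(-1) y. Explicitly, by the Sherman–Morrison formula, (I - u v^T)^(-1) = I + u v^T/(1 - v·u), i.e. (I - K)^(-1) = I + K/(16).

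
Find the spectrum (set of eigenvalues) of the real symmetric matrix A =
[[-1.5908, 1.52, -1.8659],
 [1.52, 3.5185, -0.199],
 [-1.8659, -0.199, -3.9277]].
sigma(A) ≈ {-5, -1, 4}

A is real symmetric, so its spectrum consists of real eigenvalues. Expanding the characteristic polynomial of the displayed matrix gives
  det(λ I - A) = p(λ) = λ^3 + (2)λ^2 + (-19)λ + (-20).
Solving p(λ) = 0 yields eigenvalues ≈ -5, -1, 4. (A is shown rounded to 4 decimals, so these recover the underlying integer eigenvalues to within that precision.)
Verification: the trace of A = -2 equals the sum of eigenvalues -2, and det(A) ≈ 20.0006 matches the eigenvalue product 20.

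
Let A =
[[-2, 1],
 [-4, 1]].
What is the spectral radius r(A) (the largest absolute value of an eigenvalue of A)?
r(A) = sqrt(2) ≈ 1.4142

The eigenvalues of A are the roots of its characteristic polynomial. With M = A (coefficients from the trace and determinant):
  p(λ) = det(λ I - M) = λ^2 + λ + 2.
For λ^2 + λ + 2 the discriminant is -7. It is negative, so the roots are the complex-conjugate pair λ = -1/2 ± (sqrt(7)/2) i ≈ -0.5 ± 1.3229i. For a conjugate pair the product of the roots equals the constant term, so |λ|^2 = 2 and |λ| = sqrt(2) ≈ 1.4142.
Thus the eigenvalues (to 4 decimals) are -0.5 ± 1.3229i (modulus 1.4142). The spectral radius is the largest modulus: r(A) = sqrt(2) ≈ 1.4142. (Cross-check: r(A) ≤ ||A||_2 ≈ 4.6708; equality holds whenever A is normal, though it can also hold for some non-normal A.)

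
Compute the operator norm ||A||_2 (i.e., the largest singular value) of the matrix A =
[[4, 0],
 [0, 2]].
||A||_2 = 4 (= sqrt(largest eigenvalue of A^T A))

||A||_2 = sigma_max(A) = sqrt(lambda_max(A^T A)). Form the symmetric matrix M = A^T A =
[[16, 0],
 [0, 4]].
Its characteristic polynomial (trace, determinant of M give the coefficients) is
  p(λ) = det(λ I - M) = λ^2 - 20λ + 64.
For λ^2 - 20λ + 64 the discriminant is 144. It is a perfect square (12^2), so the roots are rational: λ = (20 ± 12)/2 = 16, 4.
So the eigenvalues of A^T A are ≈ 4, 16 (all ≥ 0, as they must be for A^T A). The largest is λ_max = 16, hence ||A||_2 = sqrt(λ_max) = 4.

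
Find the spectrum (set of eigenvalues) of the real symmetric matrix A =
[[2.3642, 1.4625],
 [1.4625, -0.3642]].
sigma(A) ≈ {-1, 3}

A is real symmetric, so its spectrum consists of real eigenvalues. Expanding the characteristic polynomial of the displayed matrix gives
  det(λ I - A) = p(λ) = λ^2 + (-2)λ + (-3).
Solving p(λ) = 0 yields eigenvalues ≈ -1, 3. (A is shown rounded to 4 decimals, so these recover the underlying integer eigenvalues to within that precision.)
Verification: the trace of A = 2 equals the sum of eigenvalues 2, and det(A) ≈ -2.9999 matches the eigenvalue product -3.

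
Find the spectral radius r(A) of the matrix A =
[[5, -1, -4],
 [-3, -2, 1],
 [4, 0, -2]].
r(A) ≈ 2.2676

The eigenvalues of A are the roots of its characteristic polynomial. With M = A (coefficients from the trace, the sum of principal 2x2 minors, and det A):
  p(λ) = det(λ I - M) = λ^3 - λ^2 - 3λ + 10.
No integer candidate from the rational root theorem (±divisors of 10) is a root, so the roots are irrational. The cubic discriminant is Δ = -2003 < 0, so there is one real root and a complex-conjugate pair. p(-3) = -17 and p(-2) = 4 have opposite signs, so a root lies in (-3, -2); Newton's method refines it to λ ≈ -2.2676. Dividing out (λ - (-2.2676)) leaves approximately λ^2 - 3.2676λ + 4.4099. For λ^2 - 3.2676λ + 4.4099 the discriminant is -6.9619. It is negative, so the remaining roots are the complex-conjugate pair λ ≈ 1.6338 ± 1.3193i. Their product equals the constant term, so |λ|^2 ≈ 4.4099 and |λ| ≈ 2.1.
Thus the eigenvalues (to 4 decimals) are -2.2676 (modulus 2.2676); 1.6338 ± 1.3193i (modulus 2.1). The spectral radius is the largest modulus: r(A) ≈ 2.2676. (Cross-check: r(A) ≤ ||A||_2 ≈ 8.3501; equality holds whenever A is normal, though it can also hold for some non-normal A.)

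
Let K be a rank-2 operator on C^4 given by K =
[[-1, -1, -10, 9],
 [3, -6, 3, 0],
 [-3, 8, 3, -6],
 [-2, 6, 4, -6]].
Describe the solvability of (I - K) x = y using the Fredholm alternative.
(I - K) is invertible (det(I - K) = 11 ≠ 0), so for every y in C^4 the equation (I - K) x = y has a unique solution.

K has rank 2 and factors as K = U V^T = u1 v1^T + u2 v2^T with u1 = (1, -3, 3, 2), v1 = (-1, 2, -1, 0), u2 = (-3, 0, 2, 2), v2 = (0, 1, 3, -3) (multiplying out reproduces the displayed K). The nonzero eigenvalues of U V^T coincide with those of the 2 x 2 matrix G = V^T U = [[v1·u1, v1·u2], [v2·u1, v2·u2]] = [[-10, 1], [0, 0]], and by the Sylvester determinant identity det(I_4 - U V^T) = det(I_2 - V^T U) = det([[11, -1], [0, 1]]) = (11)(1) - (-1)(0) = 11. (Direct check: I - K =
[[2, 1, 10, -9],
 [-3, 7, -3, 0],
 [3, -8, -2, 6],
 [2, -6, -4, 7]]
has determinant 11.) The finite-dimensional Fredholm alternative says: either (I - K) is invertible, or ker(I - K) ≠ {0} and then range(I - K) = ker((I - K)^*)^⊥, with dim ker(I - K) = dim ker((I - K)^*). Since det(I - K) ≠ 0, 1 is not an eigenvalue of K and ker(I - K) = {0}, so we are in the first case: for every y there is a unique x = (I - K)^(-1) y. (Explicitly, by the Woodbury identity, (I - U V^T)^(-1) = I + U (I_2 - G)^(-1) V^T.)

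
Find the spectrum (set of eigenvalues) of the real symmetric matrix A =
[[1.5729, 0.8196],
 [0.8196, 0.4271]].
sigma(A) ≈ {0, 2}

A is real symmetric, so its spectrum consists of real eigenvalues. Expanding the characteristic polynomial of the displayed matrix gives
  det(λ I - A) = p(λ) = λ^2 + (-2)λ + (0).
Solving p(λ) = 0 yields eigenvalues ≈ 0, 2. (A is shown rounded to 4 decimals, so these recover the underlying integer eigenvalues to within that precision.)
Verification: the trace of A = 2 equals the sum of eigenvalues 2, and det(A) ≈ 0.0000 matches the eigenvalue product 0.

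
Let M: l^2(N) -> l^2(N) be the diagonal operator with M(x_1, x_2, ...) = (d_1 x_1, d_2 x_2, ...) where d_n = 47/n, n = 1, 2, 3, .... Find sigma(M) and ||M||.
sigma(M) = {47/n : n ≥ 1} ∪ {0}; ||M|| = 47

A bounded diagonal operator on l^2 with diagonal entries d_n has spectrum equal to the closure of {d_n : n ≥ 1}: every d_n is an eigenvalue (with eigenvector e_n), so {d_n} ⊂ sigma(M); the spectrum is closed, so its closure is too; and for lambda not in the closure, (M - lambda I) has bounded inverse (the diagonal entries 1/(d_n - lambda) are bounded). For our sequence d_n = 47/n, n = 1, 2, 3, ...:
  - {d_n} = {47/n : n ≥ 1}; the only limit point is 0
  - closure = {47/n : n ≥ 1} ∪ {0}
For the norm: a diagonal operator has ||M|| = sup_n |d_n|. Here d_n = 47/n is positive and decreasing, so sup_n |d_n| = d_1 = 47. So ||M|| = 47.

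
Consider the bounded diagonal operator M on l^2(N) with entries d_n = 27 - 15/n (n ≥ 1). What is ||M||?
||M|| = 27

For a diagonal operator on l^2 with entries d_n, ||M|| = sup_n |d_n|. Here d_1 = 12, d_2 = 39/2, ..., and d_n = 27 - 15/n increases monotonically toward 27. All terms lie in [12, 27), so |d_n| = d_n and the supremum is the limit 27, which is not attained by any individual d_n. Hence ||M|| = 27.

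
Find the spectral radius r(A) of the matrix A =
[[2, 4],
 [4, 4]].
r(A) = (6 + sqrt(68))/2 ≈ 7.1231

The eigenvalues of A are the roots of its characteristic polynomial. With M = A (coefficients from the trace and determinant):
  p(λ) = det(λ I - M) = λ^2 - 6λ - 8.
For λ^2 - 6λ - 8 the discriminant is 68. It is nonnegative but not a perfect square, so the roots are real and irrational: λ = (6 ± sqrt(68))/2 ≈ 7.1231, -1.1231.
Thus the eigenvalues (to 4 decimals) are 7.1231 (modulus 7.1231); -1.1231 (modulus 1.1231). The spectral radius is the largest modulus: r(A) = (6 + sqrt(68))/2 ≈ 7.1231. (Cross-check: r(A) ≤ ||A||_2 ≈ 7.1231; equality holds whenever A is normal, though it can also hold for some non-normal A.)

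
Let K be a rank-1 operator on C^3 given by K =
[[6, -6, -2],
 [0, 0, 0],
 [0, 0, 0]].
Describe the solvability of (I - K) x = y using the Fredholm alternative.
(I - K) is invertible (det(I - K) = -5 ≠ 0), so for every y in C^3 the equation (I - K) x = y has a unique solution.

K has rank 1, so it is an outer product K = u v^T: every row of K is a multiple of one row vector. Reading off the entries, u = (-2, 0, 0) and v = (-3, 3, 1) (row i of K equals u_i·v^T). A rank-one matrix u v^T satisfies K u = u (v·u) and kills the (2)-dimensional subspace v^⊥, so its characteristic polynomial is lambda^2 (lambda - v·u) with v·u = tr K = 6. Hence the eigenvalues of I - K are 1 (multiplicity 2) and 1 - (6) = -5, so det(I - K) = -5. (Direct check: I - K =
[[-5, 6, 2],
 [0, 1, 0],
 [0, 0, 1]]
has determinant -5.) The finite-dimensional Fredholm alternative says: either (I - K) is invertible, or ker(I - K) ≠ {0} and then range(I - K) = ker((I - K)^*)^⊥, with dim ker(I - K) = dim ker((I - K)^*). Since det(I - K) ≠ 0, 1 is not an eigenvalue of K and ker(I - K) = {0}, so we are in the first case: for every y there is a unique x = (I - K)^(-1) y. Explicitly, by the Sherman–Morrison formula, (I - u v^T)^(-1) = I + u v^T/(1 - v·u), i.e. (I - K)^(-1) = I + K/(-5).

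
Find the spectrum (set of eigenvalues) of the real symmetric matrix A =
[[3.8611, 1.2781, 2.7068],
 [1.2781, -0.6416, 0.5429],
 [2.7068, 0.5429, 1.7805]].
sigma(A) ≈ {-1, 0, 6}

A is real symmetric, so its spectrum consists of real eigenvalues. Expanding the characteristic polynomial of the displayed matrix gives
  det(λ I - A) = p(λ) = λ^3 + (-5)λ^2 + (-6)λ + (0).
Solving p(λ) = 0 yields eigenvalues ≈ -1, 0, 6. (A is shown rounded to 4 decimals, so these recover the underlying integer eigenvalues to within that precision.)
Verification: the trace of A = 5 equals the sum of eigenvalues 5, and det(A) ≈ -0.0001 matches the eigenvalue product 0.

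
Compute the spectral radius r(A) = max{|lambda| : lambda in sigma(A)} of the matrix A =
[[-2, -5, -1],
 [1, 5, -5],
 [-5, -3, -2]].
r(A) ≈ 6.4218

The eigenvalues of A are the roots of its characteristic polynomial. With M = A (coefficients from the trace, the sum of principal 2x2 minors, and det A):
  p(λ) = det(λ I - M) = λ^3 - λ^2 - 31λ + 107.
No integer candidate from the rational root theorem (±divisors of 107) is a root, so the roots are irrational. The cubic discriminant is Δ = -128864 < 0, so there is one real root and a complex-conjugate pair. p(-7) = -68 and p(-6) = 41 have opposite signs, so a root lies in (-7, -6); Newton's method refines it to λ ≈ -6.4218. Dividing out (λ - (-6.4218)) leaves approximately λ^2 - 7.4218λ + 16.6619. For λ^2 - 7.4218λ + 16.6619 the discriminant is -11.5638. It is negative, so the remaining roots are the complex-conjugate pair λ ≈ 3.7109 ± 1.7003i. Their product equals the constant term, so |λ|^2 ≈ 16.6619 and |λ| ≈ 4.0819.
Thus the eigenvalues (to 4 decimals) are -6.4218 (modulus 6.4218); 3.7109 ± 1.7003i (modulus 4.0819). The spectral radius is the largest modulus: r(A) ≈ 6.4218. (Cross-check: r(A) ≤ ||A||_2 ≈ 8.9018; equality holds whenever A is normal, though it can also hold for some non-normal A.)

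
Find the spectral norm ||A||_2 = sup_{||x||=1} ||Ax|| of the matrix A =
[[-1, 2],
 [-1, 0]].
||A||_2 = sqrt((6 + sqrt(20))/2) ≈ 2.2882 (= sqrt(largest eigenvalue of A^T A))

||A||_2 = sigma_max(A) = sqrt(lambda_max(A^T A)). Form the symmetric matrix M = A^T A =
[[2, -2],
 [-2, 4]].
Its characteristic polynomial (trace, determinant of M give the coefficients) is
  p(λ) = det(λ I - M) = λ^2 - 6λ + 4.
For λ^2 - 6λ + 4 the discriminant is 20. It is nonnegative but not a perfect square, so the roots are real and irrational: λ = (6 ± sqrt(20))/2 ≈ 5.2361, 0.7639.
So the eigenvalues of A^T A are ≈ 0.7639, 5.2361 (all ≥ 0, as they must be for A^T A). The largest is λ_max = (6 + sqrt(20))/2 ≈ 5.2361, hence ||A||_2 = sqrt(λ_max) = sqrt((6 + sqrt(20))/2) ≈ 2.2882.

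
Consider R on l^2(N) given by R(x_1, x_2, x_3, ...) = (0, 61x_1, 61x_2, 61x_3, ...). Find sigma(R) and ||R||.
sigma(R) = closed disk {z in C : |z| ≤ 61}; ||R|| = 61

Note R = 61·U where U is the unit right shift (U x)_k = x_{k-1} (with x_0 := 0); so ||R|| = 61||U|| and sigma(R) = 61·sigma(U). ||R x||^2 = sum_{k≥1} |61x_k|^2 = 3721||x||^2, so ||R|| = 61 and sigma(R) ⊂ {|z| ≤ 61}. For any |lambda| < 61, the equation (R - lambda I) x = 0 forces x_1 = 0, then 61x_k = lambda x_{k+1} ⇒ x = 0, so R has no eigenvalues. But (R - lambda I) is not surjective for |lambda| < 61: solving (R - lambda I) x = e_1 would require x_n proportional to (lambda/61)^(-n), which is not in l^2. So every |lambda| < 61 lies in the residual spectrum. The boundary |lambda| = 61 is in the approximate point spectrum (the spectrum is closed). Hence sigma(R) is the closed disk of radius 61.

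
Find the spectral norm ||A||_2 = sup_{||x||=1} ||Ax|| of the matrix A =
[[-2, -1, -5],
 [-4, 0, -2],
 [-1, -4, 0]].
||A||_2 ≈ 6.7453 (= sqrt(largest eigenvalue of A^T A))

||A||_2 = sigma_max(A) = sqrt(lambda_max(A^T A)). Form the symmetric matrix M = A^T A =
[[21, 6, 18],
 [6, 17, 5],
 [18, 5, 29]].
Its characteristic polynomial (trace, sum of principal 2x2 minors, determinant of M give the coefficients) is
  p(λ) = det(λ I - M) = λ^3 - 67λ^2 + 1074λ - 4356.
No integer candidate from the rational root theorem (±divisors of 4356) is a root, so the roots are irrational. The cubic discriminant is Δ = 111891348 > 0, so there are three distinct real roots. p(6) = -108 and p(7) = 222 have opposite signs, so a root lies in (6, 7); Newton's method refines it to λ ≈ 6.2971. p(15) = 54 and p(16) = -228 have opposite signs, so a root lies in (15, 16); Newton's method refines it to λ ≈ 15.2034. p(45) = -576 and p(46) = 612 have opposite signs, so a root lies in (45, 46); Newton's method refines it to λ ≈ 45.4995. Check (Vieta): the three roots sum to 67, matching tr M = 67.
So the eigenvalues of A^T A are ≈ 6.2971, 15.2034, 45.4995 (all ≥ 0, as they must be for A^T A). The largest is λ_max ≈ 45.4995, hence ||A||_2 = sqrt(λ_max) ≈ 6.7453.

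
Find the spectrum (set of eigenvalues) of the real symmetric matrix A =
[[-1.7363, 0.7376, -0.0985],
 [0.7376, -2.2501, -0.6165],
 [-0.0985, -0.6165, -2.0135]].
sigma(A) ≈ {-3, -2, -1}

A is real symmetric, so its spectrum consists of real eigenvalues. Expanding the characteristic polynomial of the displayed matrix gives
  det(λ I - A) = p(λ) = λ^3 + (6)λ^2 + (11)λ + (6).
Solving p(λ) = 0 yields eigenvalues ≈ -3, -2, -1. (A is shown rounded to 4 decimals, so these recover the underlying integer eigenvalues to within that precision.)
Verification: the trace of A = -6 equals the sum of eigenvalues -6, and det(A) ≈ -5.9997 matches the eigenvalue product -6.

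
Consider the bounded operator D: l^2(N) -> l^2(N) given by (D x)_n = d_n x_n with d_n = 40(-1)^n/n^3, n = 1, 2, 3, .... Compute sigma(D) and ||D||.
sigma(D) = {40(-1)^n/n^3 : n ≥ 1} ∪ {0}; ||D|| = 40

A bounded diagonal operator on l^2 with diagonal entries d_n has spectrum equal to the closure of {d_n : n ≥ 1}: every d_n is an eigenvalue (with eigenvector e_n), so {d_n} ⊂ sigma(D); the spectrum is closed, so its closure is too; and for lambda not in the closure, (D - lambda I) has bounded inverse (the diagonal entries 1/(d_n - lambda) are bounded). For our sequence d_n = 40(-1)^n/n^3, n = 1, 2, 3, ...:
  - {d_n} = {40(-1)^n/n^3 : n ≥ 1}; the only limit point is 0
  - closure = {40(-1)^n/n^3 : n ≥ 1} ∪ {0}
For the norm: a diagonal operator has ||D|| = sup_n |d_n|. Here |d_n| = 40/n^3 is decreasing, so sup_n |d_n| = |d_1| = 40. So ||D|| = 40.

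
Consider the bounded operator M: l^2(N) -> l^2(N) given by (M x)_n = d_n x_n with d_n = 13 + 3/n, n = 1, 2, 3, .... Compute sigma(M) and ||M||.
sigma(M) = {13 + 3/n : n ≥ 1} ∪ {13}; ||M|| = 16

A bounded diagonal operator on l^2 with diagonal entries d_n has spectrum equal to the closure of {d_n : n ≥ 1}: every d_n is an eigenvalue (with eigenvector e_n), so {d_n} ⊂ sigma(M); the spectrum is closed, so its closure is too; and for lambda not in the closure, (M - lambda I) has bounded inverse (the diagonal entries 1/(d_n - lambda) are bounded). For our sequence d_n = 13 + 3/n, n = 1, 2, 3, ...:
  - {d_n} = {13 + 3/n : n ≥ 1}; the only limit point is 13
  - closure = {13 + 3/n : n ≥ 1} ∪ {13}
For the norm: a diagonal operator has ||M|| = sup_n |d_n|. Here d_n = 13 + 3/n is positive and decreasing, so sup_n |d_n| = d_1 = 13 + 3 = 16. So ||M|| = 16.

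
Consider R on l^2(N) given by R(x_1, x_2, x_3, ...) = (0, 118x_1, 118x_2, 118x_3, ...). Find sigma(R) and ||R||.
sigma(R) = closed disk {z in C : |z| ≤ 118}; ||R|| = 118

Note R = 118·U where U is the unit right shift (U x)_k = x_{k-1} (with x_0 := 0); so ||R|| = 118||U|| and sigma(R) = 118·sigma(U). ||R x||^2 = sum_{k≥1} |118x_k|^2 = 13924||x||^2, so ||R|| = 118 and sigma(R) ⊂ {|z| ≤ 118}. For any |lambda| < 118, the equation (R - lambda I) x = 0 forces x_1 = 0, then 118x_k = lambda x_{k+1} ⇒ x = 0, so R has no eigenvalues. But (R - lambda I) is not surjective for |lambda| < 118: solving (R - lambda I) x = e_1 would require x_n proportional to (lambda/118)^(-n), which is not in l^2. So every |lambda| < 118 lies in the residual spectrum. The boundary |lambda| = 118 is in the approximate point spectrum (the spectrum is closed). Hence sigma(R) is the closed disk of radius 118.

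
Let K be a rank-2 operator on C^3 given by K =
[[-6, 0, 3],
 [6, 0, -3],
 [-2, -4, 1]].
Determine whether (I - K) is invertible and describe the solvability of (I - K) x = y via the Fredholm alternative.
(I - K) is invertible (det(I - K) = -6 ≠ 0), so for every y in C^3 the equation (I - K) x = y has a unique solution.

K has rank 2 and factors as K = U V^T = u1 v1^T + u2 v2^T with u1 = (-3, 3, -3), v1 = (2, 0, -1), u2 = (0, 0, -2), v2 = (-2, 2, 1) (multiplying out reproduces the displayed K). The nonzero eigenvalues of U V^T coincide with those of the 2 x 2 matrix G = V^T U = [[v1·u1, v1·u2], [v2·u1, v2·u2]] = [[-3, 2], [9, -2]], and by the Sylvester determinant identity det(I_3 - U V^T) = det(I_2 - V^T U) = det([[4, -2], [-9, 3]]) = (4)(3) - (-2)(-9) = -6. (Direct check: I - K =
[[7, 0, -3],
 [-6, 1, 3],
 [2, 4, 0]]
has determinant -6.) The finite-dimensional Fredholm alternative says: either (I - K) is invertible, or ker(I - K) ≠ {0} and then range(I - K) = ker((I - K)^*)^⊥, with dim ker(I - K) = dim ker((I - K)^*). Since det(I - K) ≠ 0, 1 is not an eigenvalue of K and ker(I - K) = {0}, so we are in the first case: for every y there is a unique x = (I - K)^(-1) y. (Explicitly, by the Woodbury identity, (I - U V^T)^(-1) = I + U (I_2 - G)^(-1) V^T.)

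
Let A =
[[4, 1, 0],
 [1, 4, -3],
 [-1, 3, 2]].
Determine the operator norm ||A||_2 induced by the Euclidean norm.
||A||_2 ≈ 5.6157 (= sqrt(largest eigenvalue of A^T A))

||A||_2 = sigma_max(A) = sqrt(lambda_max(A^T A)). Form the symmetric matrix M = A^T A =
[[18, 5, -5],
 [5, 26, -6],
 [-5, -6, 13]].
Its characteristic polynomial (trace, sum of principal 2x2 minors, determinant of M give the coefficients) is
  p(λ) = det(λ I - M) = λ^3 - 57λ^2 + 954λ - 4761.
No integer candidate from the rational root theorem (±divisors of 4761) is a root, so the roots are irrational. The cubic discriminant is Δ = 5222313 > 0, so there are three distinct real roots. p(9) = -63 and p(10) = 79 have opposite signs, so a root lies in (9, 10); Newton's method refines it to λ ≈ 9.3955. p(16) = 7 and p(17) = -103 have opposite signs, so a root lies in (16, 17); Newton's method refines it to λ ≈ 16.0682. p(31) = -173 and p(32) = 167 have opposite signs, so a root lies in (31, 32); Newton's method refines it to λ ≈ 31.5363. Check (Vieta): the three roots sum to 57, matching tr M = 57.
So the eigenvalues of A^T A are ≈ 9.3955, 16.0682, 31.5363 (all ≥ 0, as they must be for A^T A). The largest is λ_max ≈ 31.5363, hence ||A||_2 = sqrt(λ_max) ≈ 5.6157.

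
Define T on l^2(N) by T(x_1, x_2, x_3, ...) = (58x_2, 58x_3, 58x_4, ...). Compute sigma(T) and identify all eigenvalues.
sigma(T) = closed disk {z in C : |z| ≤ 58}; sigma_p(T) = open disk {z in C : |z| < 58}

Note T = 58·V where V is the unit left shift (V x)_k = x_{k+1}; so sigma(T) = 58·sigma(V) and ||T|| = 58||V||. ||T x||^2 = 3364sum_{k≥2} |x_k|^2 ≤ 3364||x||^2, with equality on {x : x_1 = 0}, so ||T|| = 58. For any lambda with |lambda| < 58, set r = lambda/58 (|r| < 1); the vector x = (1, r, r^2, ...) is in l^2 and satisfies T x = 58(r, r^2, ...) = lambda x, so lambda is an eigenvalue. On the boundary |lambda| = 58 the geometric series diverges, so no l^2 eigenvector exists, but these lambda lie in the approximate point spectrum. Hence sigma(T) is the closed disk of radius 58 and sigma_p(T) is the open disk.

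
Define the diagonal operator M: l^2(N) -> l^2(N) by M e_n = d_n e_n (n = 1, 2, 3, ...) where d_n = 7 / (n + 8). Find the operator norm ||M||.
||M|| = 7/9 (attained at n = 1)

For M diagonal, ||M|| = sup_n |d_n| = sup_n 7/(n + 8). This is positive and strictly decreasing in n, so the supremum is attained at n = 1: d_1 = 7/(1 + 8) = 7/9. Hence ||M|| = 7/9.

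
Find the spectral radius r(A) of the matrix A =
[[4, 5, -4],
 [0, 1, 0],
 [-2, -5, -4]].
r(A) = sqrt(96)/2 ≈ 4.899

The eigenvalues of A are the roots of its characteristic polynomial. With M = A (coefficients from the trace, the sum of principal 2x2 minors, and det A):
  p(λ) = det(λ I - M) = λ^3 - λ^2 - 24λ + 24.
By the rational root theorem any rational root is an integer divisor of 24. Testing λ = 1: p(1) = 1 - 1 - 24 + 24 = 0, so λ = 1 is a root. Dividing out (λ - 1) leaves p(λ) = (λ - 1)(λ^2 - 24). For λ^2 - 24 the discriminant is 96. It is nonnegative but not a perfect square, so the roots are real and irrational: λ = ± sqrt(96)/2 ≈ 4.899, -4.899.
Thus the eigenvalues (to 4 decimals) are 4.899 (modulus 4.899); -4.899 (modulus 4.899); 1 (modulus 1). The spectral radius is the largest modulus: r(A) = sqrt(96)/2 ≈ 4.899. (Cross-check: r(A) ≤ ||A||_2 ≈ 8.3507; equality holds whenever A is normal, though it can also hold for some non-normal A.)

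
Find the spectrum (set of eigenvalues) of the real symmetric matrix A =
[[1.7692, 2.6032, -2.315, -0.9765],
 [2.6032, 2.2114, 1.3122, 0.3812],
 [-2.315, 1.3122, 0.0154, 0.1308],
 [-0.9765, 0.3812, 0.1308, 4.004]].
sigma(A) ≈ {-3, 2, 4, 5}

A is real symmetric, so its spectrum consists of real eigenvalues. Expanding the characteristic polynomial of the displayed matrix gives
  det(λ I - A) = p(λ) = λ^4 + (-8)λ^3 + (5)λ^2 + (74)λ + (-119.9985).
Solving p(λ) = 0 yields eigenvalues ≈ -3, 2, 4, 5. (A is shown rounded to 4 decimals, so these recover the underlying integer eigenvalues to within that precision.)
Verification: the trace of A = 8 equals the sum of eigenvalues 8, and det(A) ≈ -119.9985 matches the eigenvalue product -120.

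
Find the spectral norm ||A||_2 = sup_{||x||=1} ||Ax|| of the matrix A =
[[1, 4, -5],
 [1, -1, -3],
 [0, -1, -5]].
||A||_2 ≈ 7.9644 (= sqrt(largest eigenvalue of A^T A))

||A||_2 = sigma_max(A) = sqrt(lambda_max(A^T A)). Form the symmetric matrix M = A^T A =
[[2, 3, -8],
 [3, 18, -12],
 [-8, -12, 59]].
Its characteristic polynomial (trace, sum of principal 2x2 minors, determinant of M give the coefficients) is
  p(λ) = det(λ I - M) = λ^3 - 79λ^2 + 999λ - 729.
No integer candidate from the rational root theorem (±divisors of 729) is a root, so the roots are irrational. The cubic discriminant is Δ = 1824062976 > 0, so there are three distinct real roots. p(0) = -729 and p(1) = 192 have opposite signs, so a root lies in (0, 1); Newton's method refines it to λ ≈ 0.777. p(14) = 517 and p(15) = -144 have opposite signs, so a root lies in (14, 15); Newton's method refines it to λ ≈ 14.791. p(63) = -1296 and p(64) = 1767 have opposite signs, so a root lies in (63, 64); Newton's method refines it to λ ≈ 63.432. Check (Vieta): the three roots sum to 79, matching tr M = 79.
So the eigenvalues of A^T A are ≈ 0.777, 14.791, 63.432 (all ≥ 0, as they must be for A^T A). The largest is λ_max ≈ 63.432, hence ||A||_2 = sqrt(λ_max) ≈ 7.9644.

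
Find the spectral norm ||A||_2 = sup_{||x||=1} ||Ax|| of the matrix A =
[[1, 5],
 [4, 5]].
||A||_2 = sqrt((67 + sqrt(3589))/2) ≈ 7.9658 (= sqrt(largest eigenvalue of A^T A))

||A||_2 = sigma_max(A) = sqrt(lambda_max(A^T A)). Form the symmetric matrix M = A^T A =
[[17, 25],
 [25, 50]].
Its characteristic polynomial (trace, determinant of M give the coefficients) is
  p(λ) = det(λ I - M) = λ^2 - 67λ + 225.
For λ^2 - 67λ + 225 the discriminant is 3589. It is nonnegative but not a perfect square, so the roots are real and irrational: λ = (67 ± sqrt(3589))/2 ≈ 63.4541, 3.5459.
So the eigenvalues of A^T A are ≈ 3.5459, 63.4541 (all ≥ 0, as they must be for A^T A). The largest is λ_max = (67 + sqrt(3589))/2 ≈ 63.4541, hence ||A||_2 = sqrt(λ_max) = sqrt((67 + sqrt(3589))/2) ≈ 7.9658.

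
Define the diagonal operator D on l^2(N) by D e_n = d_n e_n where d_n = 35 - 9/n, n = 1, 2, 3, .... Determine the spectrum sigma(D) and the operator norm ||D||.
sigma(D) = {35 - 9/n : n ≥ 1} ∪ {35}; ||D|| = 35

A bounded diagonal operator on l^2 with diagonal entries d_n has spectrum equal to the closure of {d_n : n ≥ 1}: every d_n is an eigenvalue (with eigenvector e_n), so {d_n} ⊂ sigma(D); the spectrum is closed, so its closure is too; and for lambda not in the closure, (D - lambda I) has bounded inverse (the diagonal entries 1/(d_n - lambda) are bounded). For our sequence d_n = 35 - 9/n, n = 1, 2, 3, ...:
  - {d_n} = {35 - 9/n : n ≥ 1}; the only limit point is 35
  - closure = {35 - 9/n : n ≥ 1} ∪ {35}
For the norm: a diagonal operator has ||D|| = sup_n |d_n|. Here d_n = 35 - 9/n increases monotonically from d_1 = 26 toward 35, with all terms in [26, 35); so sup_n |d_n| = 35 (the supremum is the limit, not attained). So ||D|| = 35.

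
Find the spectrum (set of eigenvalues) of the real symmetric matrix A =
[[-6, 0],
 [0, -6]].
sigma(A) ≈ {-6} (-6 with multiplicity 2)

A is real symmetric, so its spectrum consists of real eigenvalues. Expanding the characteristic polynomial of the displayed matrix gives
  det(λ I - A) = p(λ) = λ^2 + (12)λ + (36).
Solving p(λ) = 0 yields eigenvalues ≈ -6, -6. (A is shown rounded to 4 decimals, so these recover the underlying integer eigenvalues to within that precision.)
Verification: the trace of A = -12 equals the sum of eigenvalues -12, and det(A) ≈ 36.0000 matches the eigenvalue product 36.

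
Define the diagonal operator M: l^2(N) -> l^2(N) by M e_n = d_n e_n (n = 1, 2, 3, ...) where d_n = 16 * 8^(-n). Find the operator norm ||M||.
||M|| = 2 (attained at n = 1)

For M diagonal, ||M|| = sup_n |d_n|. The sequence d_n = 16 * 8^(-n) is positive and strictly decreasing (ratio 8^(-1) < 1), so the supremum is d_1 = 16/8 = 2. Hence ||M|| = 2.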